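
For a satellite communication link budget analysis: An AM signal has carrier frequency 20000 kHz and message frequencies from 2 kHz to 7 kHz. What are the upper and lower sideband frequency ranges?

Upper sideband (USB) = fc + [fm_low, fm_high] = 20000 + [2, 7] = [20002, 20007] kHz
Lower sideband (LSB) = fc - [fm_high, fm_low] = 20000 - [7, 2] = [19993, 19998] kHz
Total occupied spectrum: 19993 kHz to 20007 kHz (plus carrier at 20000 kHz)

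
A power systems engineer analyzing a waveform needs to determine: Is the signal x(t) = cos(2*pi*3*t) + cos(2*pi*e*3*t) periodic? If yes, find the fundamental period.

f1 = 3 Hz, f2 = 3*e Hz
Ratio f2/f1 = e, which is irrational.
Since the frequency ratio is irrational, no common period exists.
The signal is not periodic.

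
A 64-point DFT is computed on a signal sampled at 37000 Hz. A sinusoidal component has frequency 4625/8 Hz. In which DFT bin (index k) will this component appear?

DFT frequency resolution = f_s/N = 37000/64 = 4625/8 Hz
Bin index k = f_signal / resolution = 4625/8 / 4625/8 = 1
The signal frequency 4625/8 Hz falls in DFT bin k = 1.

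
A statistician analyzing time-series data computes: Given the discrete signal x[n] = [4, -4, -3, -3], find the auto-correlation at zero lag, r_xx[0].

The auto-correlation at zero lag r_xx[0] equals the signal energy.
r_xx[0] = sum of x[n]^2 = 4^2 + (-4)^2 + (-3)^2 + (-3)^2
= 16 + 16 + 9 + 9 = 50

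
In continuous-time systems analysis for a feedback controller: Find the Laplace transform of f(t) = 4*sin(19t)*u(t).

Standard pair: sin(wt)*u(t) <-> w/(s^2+w^2)
With w = 19: L{4*sin(19t)*u(t)} = 76/(s^2+361)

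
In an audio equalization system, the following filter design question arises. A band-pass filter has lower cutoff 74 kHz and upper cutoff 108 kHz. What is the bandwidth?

Bandwidth = f_high - f_low
= 108 kHz - 74 kHz = 34 kHz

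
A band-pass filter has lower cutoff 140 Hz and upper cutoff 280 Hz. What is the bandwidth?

Bandwidth = f_high - f_low
= 280 Hz - 140 Hz = 140 Hz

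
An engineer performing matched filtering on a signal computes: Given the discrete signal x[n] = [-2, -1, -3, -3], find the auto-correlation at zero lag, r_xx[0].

The auto-correlation at zero lag r_xx[0] equals the signal energy.
r_xx[0] = sum of x[n]^2 = (-2)^2 + (-1)^2 + (-3)^2 + (-3)^2
= 4 + 1 + 9 + 9 = 23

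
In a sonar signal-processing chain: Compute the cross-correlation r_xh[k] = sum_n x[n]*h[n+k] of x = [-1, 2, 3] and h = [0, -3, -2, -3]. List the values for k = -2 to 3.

Both sequences indexed from 0 and zero outside their support.
Lags with overlap: k = -2 to 3.
  r_xh[-2] = x[2]*h[0] = 0
  r_xh[-1] = x[1]*h[0] + x[2]*h[1] = -9
  r_xh[0] = x[0]*h[0] + x[1]*h[1] + x[2]*h[2] = -12
  r_xh[1] = x[0]*h[1] + x[1]*h[2] + x[2]*h[3] = -10
  r_xh[2] = x[0]*h[2] + x[1]*h[3] = -4
  r_xh[3] = x[0]*h[3] = 3
r_xh = [0, -9, -12, -10, -4, 3] (for k = -2, ..., 3)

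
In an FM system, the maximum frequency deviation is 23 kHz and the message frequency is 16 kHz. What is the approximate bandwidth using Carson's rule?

Carson's rule: BW = 2*(delta_f + f_m)
= 2*(23 + 16) kHz = 78 kHz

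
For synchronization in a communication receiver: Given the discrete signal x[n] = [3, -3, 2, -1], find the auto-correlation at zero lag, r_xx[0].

The auto-correlation at zero lag r_xx[0] equals the signal energy.
r_xx[0] = sum of x[n]^2 = 3^2 + (-3)^2 + 2^2 + (-1)^2
= 9 + 9 + 4 + 1 = 23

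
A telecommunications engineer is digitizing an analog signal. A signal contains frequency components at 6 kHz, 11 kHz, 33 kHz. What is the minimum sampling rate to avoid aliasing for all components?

The highest frequency component is f_max = 33 kHz.
Nyquist rate = 2 * f_max = 2 * 33 kHz = 66 kHz.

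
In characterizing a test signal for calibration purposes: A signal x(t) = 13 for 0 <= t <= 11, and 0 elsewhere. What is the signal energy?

Energy = integral of |x(t)|^2 dt over the signal duration
= 13^2 * 11 = 169 * 11 = 1859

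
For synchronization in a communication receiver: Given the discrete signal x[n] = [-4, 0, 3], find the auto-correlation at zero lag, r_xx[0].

The auto-correlation at zero lag r_xx[0] equals the signal energy.
r_xx[0] = sum of x[n]^2 = (-4)^2 + 0^2 + 3^2
= 16 + 0 + 9 = 25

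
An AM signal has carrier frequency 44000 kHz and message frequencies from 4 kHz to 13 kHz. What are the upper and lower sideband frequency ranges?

Upper sideband (USB) = fc + [fm_low, fm_high] = 44000 + [4, 13] = [44004, 44013] kHz
Lower sideband (LSB) = fc - [fm_high, fm_low] = 44000 - [13, 4] = [43987, 43996] kHz
Total occupied spectrum: 43987 kHz to 44013 kHz (plus carrier at 44000 kHz)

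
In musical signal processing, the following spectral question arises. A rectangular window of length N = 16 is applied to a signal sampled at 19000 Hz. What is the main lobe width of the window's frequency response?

For a rectangular window of length N,
the main lobe width in frequency is 2*f_s/N.
= 2*19000/16 = 2375 Hz
This determines the minimum frequency separation for resolving two sinusoids.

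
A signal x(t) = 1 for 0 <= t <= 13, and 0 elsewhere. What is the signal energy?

Energy = integral of |x(t)|^2 dt over the signal duration
= 1^2 * 13 = 1 * 13 = 13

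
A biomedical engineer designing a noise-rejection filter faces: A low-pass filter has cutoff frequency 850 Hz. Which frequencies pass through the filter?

A low-pass filter passes all frequencies below the cutoff frequency 850 Hz and attenuates higher frequencies.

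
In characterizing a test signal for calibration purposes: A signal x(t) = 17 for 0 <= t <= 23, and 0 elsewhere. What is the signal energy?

Energy = integral of |x(t)|^2 dt over the signal duration
= 17^2 * 23 = 289 * 23 = 6647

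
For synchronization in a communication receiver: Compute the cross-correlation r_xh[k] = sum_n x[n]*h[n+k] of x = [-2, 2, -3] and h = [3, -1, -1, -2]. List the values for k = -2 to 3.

Both sequences indexed from 0 and zero outside their support.
Lags with overlap: k = -2 to 3.
  r_xh[-2] = x[2]*h[0] = -9
  r_xh[-1] = x[1]*h[0] + x[2]*h[1] = 9
  r_xh[0] = x[0]*h[0] + x[1]*h[1] + x[2]*h[2] = -5
  r_xh[1] = x[0]*h[1] + x[1]*h[2] + x[2]*h[3] = 6
  r_xh[2] = x[0]*h[2] + x[1]*h[3] = -2
  r_xh[3] = x[0]*h[3] = 4
r_xh = [-9, 9, -5, 6, -2, 4] (for k = -2, ..., 3)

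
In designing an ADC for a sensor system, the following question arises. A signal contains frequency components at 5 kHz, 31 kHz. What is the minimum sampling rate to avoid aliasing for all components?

The highest frequency component is f_max = 31 kHz.
Nyquist rate = 2 * f_max = 2 * 31 kHz = 62 kHz.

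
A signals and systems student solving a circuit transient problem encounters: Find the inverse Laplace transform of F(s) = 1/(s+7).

Standard pair: k/(s+a) <-> k*e^(-at)*u(t)
With k=1, a=7: f(t) = e^(-7t)*u(t)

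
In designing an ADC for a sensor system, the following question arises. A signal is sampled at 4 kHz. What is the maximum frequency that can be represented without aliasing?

The maximum frequency that can be represented without aliasing
is the Nyquist frequency: f_max = f_s / 2 = 4 kHz / 2 = 2 kHz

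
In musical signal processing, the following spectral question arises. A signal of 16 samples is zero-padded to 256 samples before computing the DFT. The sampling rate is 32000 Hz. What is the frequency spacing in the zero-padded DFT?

Original DFT: N = 16, resolution = f_s/N = 32000/16 = 2000 Hz
Zero-padded DFT: N = 256, resolution = f_s/N = 32000/256 = 125 Hz
Zero-padding interpolates the spectrum (finer frequency grid)
but does NOT improve the true spectral resolution (ability to resolve close frequencies).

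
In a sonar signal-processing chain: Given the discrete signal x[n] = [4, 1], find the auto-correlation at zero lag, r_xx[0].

The auto-correlation at zero lag r_xx[0] equals the signal energy.
r_xx[0] = sum of x[n]^2 = 4^2 + 1^2
= 16 + 1 = 17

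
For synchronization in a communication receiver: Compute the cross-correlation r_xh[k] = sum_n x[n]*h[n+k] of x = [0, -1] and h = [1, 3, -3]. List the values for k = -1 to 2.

Both sequences indexed from 0 and zero outside their support.
Lags with overlap: k = -1 to 2.
  r_xh[-1] = x[1]*h[0] = -1
  r_xh[0] = x[0]*h[0] + x[1]*h[1] = -3
  r_xh[1] = x[0]*h[1] + x[1]*h[2] = 3
  r_xh[2] = x[0]*h[2] = 0
r_xh = [-1, -3, 3, 0] (for k = -1, ..., 2)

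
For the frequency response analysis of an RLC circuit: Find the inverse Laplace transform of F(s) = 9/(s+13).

Standard pair: k/(s+a) <-> k*e^(-at)*u(t)
With k=9, a=13: f(t) = 9*e^(-13t)*u(t)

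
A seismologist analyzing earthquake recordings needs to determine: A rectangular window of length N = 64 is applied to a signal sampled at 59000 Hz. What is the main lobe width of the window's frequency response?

For a rectangular window of length N,
the main lobe width in frequency is 2*f_s/N.
= 2*59000/64 = 7375/4 Hz
This determines the minimum frequency separation for resolving two sinusoids.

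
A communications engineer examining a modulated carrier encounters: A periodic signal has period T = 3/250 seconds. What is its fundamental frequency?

The fundamental frequency is the reciprocal of the period.
f = 1/T = 1/(3/250) = 250/3 Hz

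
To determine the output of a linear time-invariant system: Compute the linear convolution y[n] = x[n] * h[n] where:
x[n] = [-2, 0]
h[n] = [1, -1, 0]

y[n] = sum_k x[k]*h[n-k]. Output length = len(x) + len(h) - 1 = 2 + 3 - 1 = 4.
y[0] = -2*1 = -2
y[1] = 0*1 + -2*-1 = 2
y[2] = 0*-1 + -2*0 = 0
y[3] = 0*0 = 0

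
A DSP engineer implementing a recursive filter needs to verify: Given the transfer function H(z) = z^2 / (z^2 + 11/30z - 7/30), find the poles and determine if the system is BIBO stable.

Poles are roots of the denominator: z^2 + 11/30z - 7/30 = 0.
Quadratic formula: z = [-(11/30) +/- sqrt((11/30)^2 - 4*(-7/30))] / 2
Discriminant = 121/900 + 14/15 = 961/900; sqrt = 31/30.
z = (-11/30 +/- 31/30) / 2 => z = 1/3 or z = -7/10.
|p1| = 7/10, |p2| = 1/3.
For BIBO stability, all poles must lie inside the unit circle (|p| < 1).
System is STABLE since both |p| < 1.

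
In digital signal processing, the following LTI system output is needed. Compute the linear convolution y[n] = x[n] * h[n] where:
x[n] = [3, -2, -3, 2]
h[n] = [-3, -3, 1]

y[n] = sum_k x[k]*h[n-k]. Output length = len(x) + len(h) - 1 = 4 + 3 - 1 = 6.
y[0] = 3*-3 = -9
y[1] = -2*-3 + 3*-3 = -3
y[2] = -3*-3 + -2*-3 + 3*1 = 18
y[3] = 2*-3 + -3*-3 + -2*1 = 1
y[4] = 2*-3 + -3*1 = -9
y[5] = 2*1 = 2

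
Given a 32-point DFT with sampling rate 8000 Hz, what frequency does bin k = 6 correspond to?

The frequency of DFT bin k is: f_k = k * f_s / N
f_6 = 6 * 8000 / 32 = 1500 Hz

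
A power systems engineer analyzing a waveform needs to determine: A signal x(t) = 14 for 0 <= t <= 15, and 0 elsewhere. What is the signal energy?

Energy = integral of |x(t)|^2 dt over the signal duration
= 14^2 * 15 = 196 * 15 = 2940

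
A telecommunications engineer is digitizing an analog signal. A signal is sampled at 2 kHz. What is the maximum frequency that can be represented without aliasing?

The maximum frequency that can be represented without aliasing
is the Nyquist frequency: f_max = f_s / 2 = 2 kHz / 2 = 1 kHz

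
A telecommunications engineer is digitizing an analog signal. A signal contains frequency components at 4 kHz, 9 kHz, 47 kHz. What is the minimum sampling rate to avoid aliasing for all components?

The highest frequency component is f_max = 47 kHz.
Nyquist rate = 2 * f_max = 2 * 47 kHz = 94 kHz.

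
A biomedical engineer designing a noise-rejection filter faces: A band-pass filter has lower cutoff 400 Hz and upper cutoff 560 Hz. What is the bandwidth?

Bandwidth = f_high - f_low
= 560 Hz - 400 Hz = 160 Hz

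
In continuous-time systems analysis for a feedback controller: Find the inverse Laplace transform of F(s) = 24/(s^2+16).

Standard pair: w/(s^2+w^2) <-> sin(wt)*u(t)
Recognize w^2 = 16, so w = 4; numerator 24 = 6*4.
f(t) = 6*sin(4t)*u(t)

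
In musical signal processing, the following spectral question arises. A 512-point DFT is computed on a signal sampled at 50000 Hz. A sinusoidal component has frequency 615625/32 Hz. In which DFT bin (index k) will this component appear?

DFT frequency resolution = f_s/N = 50000/512 = 3125/32 Hz
Bin index k = f_signal / resolution = 615625/32 / 3125/32 = 197
The signal frequency 615625/32 Hz falls in DFT bin k = 197.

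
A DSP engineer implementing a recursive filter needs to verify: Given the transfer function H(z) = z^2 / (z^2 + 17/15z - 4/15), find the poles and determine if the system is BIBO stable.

Poles are roots of the denominator: z^2 + 17/15z - 4/15 = 0.
Quadratic formula: z = [-(17/15) +/- sqrt((17/15)^2 - 4*(-4/15))] / 2
Discriminant = 289/225 + 16/15 = 529/225; sqrt = 23/15.
z = (-17/15 +/- 23/15) / 2 => z = 1/5 or z = -4/3.
|p1| = 4/3, |p2| = 1/5.
For BIBO stability, all poles must lie inside the unit circle (|p| < 1).
System is UNSTABLE since at least one |p| >= 1.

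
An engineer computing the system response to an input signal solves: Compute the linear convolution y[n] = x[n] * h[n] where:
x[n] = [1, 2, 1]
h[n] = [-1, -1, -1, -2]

y[n] = sum_k x[k]*h[n-k]. Output length = len(x) + len(h) - 1 = 3 + 4 - 1 = 6.
y[0] = 1*-1 = -1
y[1] = 2*-1 + 1*-1 = -3
y[2] = 1*-1 + 2*-1 + 1*-1 = -4
y[3] = 1*-1 + 2*-1 + 1*-2 = -5
y[4] = 1*-1 + 2*-2 = -5
y[5] = 1*-2 = -2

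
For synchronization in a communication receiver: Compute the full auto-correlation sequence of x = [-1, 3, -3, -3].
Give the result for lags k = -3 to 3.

r_xx[k] = sum_m x[m]*x[m+k], indexed from 0, for k = -3 to 3:
  r_xx[-3] = x[3]*x[0] = 3
  r_xx[-2] = x[2]*x[0] + x[3]*x[1] = -6
  r_xx[-1] = x[1]*x[0] + x[2]*x[1] + x[3]*x[2] = -3
  r_xx[0] = x[0]*x[0] + x[1]*x[1] + x[2]*x[2] + x[3]*x[3] = 28
  r_xx[1] = x[0]*x[1] + x[1]*x[2] + x[2]*x[3] = -3
  r_xx[2] = x[0]*x[2] + x[1]*x[3] = -6
  r_xx[3] = x[0]*x[3] = 3
r_xx = [3, -6, -3, 28, -3, -6, 3]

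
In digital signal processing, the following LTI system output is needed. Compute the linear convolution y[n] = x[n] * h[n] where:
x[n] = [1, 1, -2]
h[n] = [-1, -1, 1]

y[n] = sum_k x[k]*h[n-k]. Output length = len(x) + len(h) - 1 = 3 + 3 - 1 = 5.
y[0] = 1*-1 = -1
y[1] = 1*-1 + 1*-1 = -2
y[2] = -2*-1 + 1*-1 + 1*1 = 2
y[3] = -2*-1 + 1*1 = 3
y[4] = -2*1 = -2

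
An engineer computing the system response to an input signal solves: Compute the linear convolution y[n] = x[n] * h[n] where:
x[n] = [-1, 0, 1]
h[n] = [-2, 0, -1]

y[n] = sum_k x[k]*h[n-k]. Output length = len(x) + len(h) - 1 = 3 + 3 - 1 = 5.
y[0] = -1*-2 = 2
y[1] = 0*-2 + -1*0 = 0
y[2] = 1*-2 + 0*0 + -1*-1 = -1
y[3] = 1*0 + 0*-1 = 0
y[4] = 1*-1 = -1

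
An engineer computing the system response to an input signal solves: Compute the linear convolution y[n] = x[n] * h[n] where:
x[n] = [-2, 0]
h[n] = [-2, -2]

y[n] = sum_k x[k]*h[n-k]. Output length = len(x) + len(h) - 1 = 2 + 2 - 1 = 3.
y[0] = -2*-2 = 4
y[1] = 0*-2 + -2*-2 = 4
y[2] = 0*-2 = 0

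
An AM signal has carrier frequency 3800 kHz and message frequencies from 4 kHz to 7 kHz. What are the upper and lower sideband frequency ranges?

Upper sideband (USB) = fc + [fm_low, fm_high] = 3800 + [4, 7] = [3804, 3807] kHz
Lower sideband (LSB) = fc - [fm_high, fm_low] = 3800 - [7, 4] = [3793, 3796] kHz
Total occupied spectrum: 3793 kHz to 3807 kHz (plus carrier at 3800 kHz)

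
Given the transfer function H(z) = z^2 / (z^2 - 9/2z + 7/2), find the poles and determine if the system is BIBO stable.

Poles are roots of the denominator: z^2 - 9/2z + 7/2 = 0.
Quadratic formula: z = [-(-9/2) +/- sqrt((-9/2)^2 - 4*(7/2))] / 2
Discriminant = 81/4 - 14 = 25/4; sqrt = 5/2.
z = (9/2 +/- 5/2) / 2 => z = 7/2 or z = 1.
|p1| = 7/2, |p2| = 1.
For BIBO stability, all poles must lie inside the unit circle (|p| < 1).
System is UNSTABLE since at least one |p| >= 1.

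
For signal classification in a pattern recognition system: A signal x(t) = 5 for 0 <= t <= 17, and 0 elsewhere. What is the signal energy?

Energy = integral of |x(t)|^2 dt over the signal duration
= 5^2 * 17 = 25 * 17 = 425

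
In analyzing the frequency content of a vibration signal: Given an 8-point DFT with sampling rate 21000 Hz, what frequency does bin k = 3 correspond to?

The frequency of DFT bin k is: f_k = k * f_s / N
f_3 = 3 * 21000 / 8 = 7875 Hz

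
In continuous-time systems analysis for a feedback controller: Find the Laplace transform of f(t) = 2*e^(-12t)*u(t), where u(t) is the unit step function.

Standard Laplace transform pair:
e^(-at)*u(t) <-> 1/(s+a)
With a = 12: L{2*e^(-12t)*u(t)} = 2/(s+12), ROC: Re(s) > -12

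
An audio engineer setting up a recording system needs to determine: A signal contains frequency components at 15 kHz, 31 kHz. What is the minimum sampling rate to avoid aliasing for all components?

The highest frequency component is f_max = 31 kHz.
Nyquist rate = 2 * f_max = 2 * 31 kHz = 62 kHz.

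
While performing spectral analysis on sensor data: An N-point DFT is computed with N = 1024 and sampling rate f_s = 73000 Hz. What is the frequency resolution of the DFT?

DFT frequency resolution = f_s / N
= 73000 / 1024 = 9125/128 Hz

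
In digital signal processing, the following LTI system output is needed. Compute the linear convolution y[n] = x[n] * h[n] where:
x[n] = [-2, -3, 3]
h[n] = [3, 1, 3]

y[n] = sum_k x[k]*h[n-k]. Output length = len(x) + len(h) - 1 = 3 + 3 - 1 = 5.
y[0] = -2*3 = -6
y[1] = -3*3 + -2*1 = -11
y[2] = 3*3 + -3*1 + -2*3 = 0
y[3] = 3*1 + -3*3 = -6
y[4] = 3*3 = 9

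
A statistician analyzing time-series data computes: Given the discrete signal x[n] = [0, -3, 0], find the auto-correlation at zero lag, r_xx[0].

The auto-correlation at zero lag r_xx[0] equals the signal energy.
r_xx[0] = sum of x[n]^2 = 0^2 + (-3)^2 + 0^2
= 0 + 9 + 0 = 9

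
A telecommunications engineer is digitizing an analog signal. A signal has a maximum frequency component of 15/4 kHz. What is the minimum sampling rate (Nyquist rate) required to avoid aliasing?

By the Nyquist-Shannon sampling theorem,
the minimum sampling rate (Nyquist rate) must be at least 2 * f_max.
Nyquist rate = 2 * 15/4 kHz = 15/2 kHz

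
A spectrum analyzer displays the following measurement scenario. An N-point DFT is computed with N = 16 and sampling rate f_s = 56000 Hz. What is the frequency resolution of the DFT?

DFT frequency resolution = f_s / N
= 56000 / 16 = 3500 Hz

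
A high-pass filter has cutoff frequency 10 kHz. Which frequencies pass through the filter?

A high-pass filter passes all frequencies above the cutoff frequency 10 kHz and attenuates lower frequencies.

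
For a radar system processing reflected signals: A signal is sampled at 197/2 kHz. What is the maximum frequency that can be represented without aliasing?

The maximum frequency that can be represented without aliasing
is the Nyquist frequency: f_max = f_s / 2 = 197/2 kHz / 2 = 197/4 kHz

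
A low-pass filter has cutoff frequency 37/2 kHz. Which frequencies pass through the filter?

A low-pass filter passes all frequencies below the cutoff frequency 37/2 kHz and attenuates higher frequencies.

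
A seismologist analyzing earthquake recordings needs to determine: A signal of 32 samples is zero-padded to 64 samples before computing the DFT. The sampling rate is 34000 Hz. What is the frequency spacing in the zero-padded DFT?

Original DFT: N = 32, resolution = f_s/N = 34000/32 = 2125/2 Hz
Zero-padded DFT: N = 64, resolution = f_s/N = 34000/64 = 2125/4 Hz
Zero-padding interpolates the spectrum (finer frequency grid)
but does NOT improve the true spectral resolution (ability to resolve close frequencies).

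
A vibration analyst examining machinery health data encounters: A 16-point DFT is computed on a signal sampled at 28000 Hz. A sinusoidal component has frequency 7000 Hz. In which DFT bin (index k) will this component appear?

DFT frequency resolution = f_s/N = 28000/16 = 1750 Hz
Bin index k = f_signal / resolution = 7000 / 1750 = 4
The signal frequency 7000 Hz falls in DFT bin k = 4.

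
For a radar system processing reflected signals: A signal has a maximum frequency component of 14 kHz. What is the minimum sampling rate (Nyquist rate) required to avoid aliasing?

By the Nyquist-Shannon sampling theorem,
the minimum sampling rate (Nyquist rate) must be at least 2 * f_max.
Nyquist rate = 2 * 14 kHz = 28 kHz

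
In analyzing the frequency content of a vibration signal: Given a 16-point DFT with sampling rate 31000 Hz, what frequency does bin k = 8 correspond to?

The frequency of DFT bin k is: f_k = k * f_s / N
f_8 = 8 * 31000 / 16 = 15500 Hz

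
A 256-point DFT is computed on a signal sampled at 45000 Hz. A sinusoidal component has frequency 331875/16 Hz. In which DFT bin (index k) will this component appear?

DFT frequency resolution = f_s/N = 45000/256 = 5625/32 Hz
Bin index k = f_signal / resolution = 331875/16 / 5625/32 = 118
The signal frequency 331875/16 Hz falls in DFT bin k = 118.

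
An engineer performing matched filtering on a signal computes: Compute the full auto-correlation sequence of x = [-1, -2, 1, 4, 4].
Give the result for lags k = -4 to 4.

r_xx[k] = sum_m x[m]*x[m+k], indexed from 0, for k = -4 to 4:
  r_xx[-4] = x[4]*x[0] = -4
  r_xx[-3] = x[3]*x[0] + x[4]*x[1] = -12
  r_xx[-2] = x[2]*x[0] + x[3]*x[1] + x[4]*x[2] = -5
  r_xx[-1] = x[1]*x[0] + x[2]*x[1] + x[3]*x[2] + x[4]*x[3] = 20
  r_xx[0] = x[0]*x[0] + x[1]*x[1] + x[2]*x[2] + x[3]*x[3] + x[4]*x[4] = 38
  r_xx[1] = x[0]*x[1] + x[1]*x[2] + x[2]*x[3] + x[3]*x[4] = 20
  r_xx[2] = x[0]*x[2] + x[1]*x[3] + x[2]*x[4] = -5
  r_xx[3] = x[0]*x[3] + x[1]*x[4] = -12
  r_xx[4] = x[0]*x[4] = -4
r_xx = [-4, -12, -5, 20, 38, 20, -5, -12, -4]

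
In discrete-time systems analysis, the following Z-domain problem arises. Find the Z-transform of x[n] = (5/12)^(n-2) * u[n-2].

Time-shifting property: if X(z) = Z{x[n]}, then Z{x[n-d]} = z^(-d) * X(z)
X(z) = z/(z - 5/12) for x[n] = (5/12)^n * u[n]
Z{x[n-2]} = z^(-2) * z/(z - 5/12) = z^(-1)/(z - 5/12)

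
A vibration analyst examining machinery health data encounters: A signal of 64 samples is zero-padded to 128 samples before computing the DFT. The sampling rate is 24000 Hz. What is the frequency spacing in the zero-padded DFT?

Original DFT: N = 64, resolution = f_s/N = 24000/64 = 375 Hz
Zero-padded DFT: N = 128, resolution = f_s/N = 24000/128 = 375/2 Hz
Zero-padding interpolates the spectrum (finer frequency grid)
but does NOT improve the true spectral resolution (ability to resolve close frequencies).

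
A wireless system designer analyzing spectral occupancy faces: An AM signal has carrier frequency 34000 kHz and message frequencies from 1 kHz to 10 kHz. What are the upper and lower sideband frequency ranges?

Upper sideband (USB) = fc + [fm_low, fm_high] = 34000 + [1, 10] = [34001, 34010] kHz
Lower sideband (LSB) = fc - [fm_high, fm_low] = 34000 - [10, 1] = [33990, 33999] kHz
Total occupied spectrum: 33990 kHz to 34010 kHz (plus carrier at 34000 kHz)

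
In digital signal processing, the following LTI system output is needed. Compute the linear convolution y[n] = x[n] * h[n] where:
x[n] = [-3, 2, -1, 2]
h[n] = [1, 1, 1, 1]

y[n] = sum_k x[k]*h[n-k]. Output length = len(x) + len(h) - 1 = 4 + 4 - 1 = 7.
y[0] = -3*1 = -3
y[1] = 2*1 + -3*1 = -1
y[2] = -1*1 + 2*1 + -3*1 = -2
y[3] = 2*1 + -1*1 + 2*1 + -3*1 = 0
y[4] = 2*1 + -1*1 + 2*1 = 3
y[5] = 2*1 + -1*1 = 1
y[6] = 2*1 = 2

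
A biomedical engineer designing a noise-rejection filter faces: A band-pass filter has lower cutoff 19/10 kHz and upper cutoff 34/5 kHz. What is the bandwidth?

Bandwidth = f_high - f_low
= 34/5 kHz - 19/10 kHz = 49/10 kHz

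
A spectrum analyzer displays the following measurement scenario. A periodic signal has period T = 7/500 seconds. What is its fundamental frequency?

The fundamental frequency is the reciprocal of the period.
f = 1/T = 1/(7/500) = 500/7 Hz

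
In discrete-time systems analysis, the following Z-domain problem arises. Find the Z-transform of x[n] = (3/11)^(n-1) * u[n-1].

Time-shifting property: if X(z) = Z{x[n]}, then Z{x[n-d]} = z^(-d) * X(z)
X(z) = z/(z - 3/11) for x[n] = (3/11)^n * u[n]
Z{x[n-1]} = z^(-1) * z/(z - 3/11) = 1/(z - 3/11)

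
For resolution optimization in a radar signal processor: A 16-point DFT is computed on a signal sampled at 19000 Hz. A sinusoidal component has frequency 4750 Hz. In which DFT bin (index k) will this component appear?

DFT frequency resolution = f_s/N = 19000/16 = 2375/2 Hz
Bin index k = f_signal / resolution = 4750 / 2375/2 = 4
The signal frequency 4750 Hz falls in DFT bin k = 4.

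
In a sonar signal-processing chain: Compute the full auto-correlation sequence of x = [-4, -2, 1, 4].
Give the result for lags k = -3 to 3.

r_xx[k] = sum_m x[m]*x[m+k], indexed from 0, for k = -3 to 3:
  r_xx[-3] = x[3]*x[0] = -16
  r_xx[-2] = x[2]*x[0] + x[3]*x[1] = -12
  r_xx[-1] = x[1]*x[0] + x[2]*x[1] + x[3]*x[2] = 10
  r_xx[0] = x[0]*x[0] + x[1]*x[1] + x[2]*x[2] + x[3]*x[3] = 37
  r_xx[1] = x[0]*x[1] + x[1]*x[2] + x[2]*x[3] = 10
  r_xx[2] = x[0]*x[2] + x[1]*x[3] = -12
  r_xx[3] = x[0]*x[3] = -16
r_xx = [-16, -12, 10, 37, 10, -12, -16]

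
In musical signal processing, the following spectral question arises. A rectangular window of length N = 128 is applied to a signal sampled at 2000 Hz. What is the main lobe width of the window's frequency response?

For a rectangular window of length N,
the main lobe width in frequency is 2*f_s/N.
= 2*2000/128 = 125/4 Hz
This determines the minimum frequency separation for resolving two sinusoids.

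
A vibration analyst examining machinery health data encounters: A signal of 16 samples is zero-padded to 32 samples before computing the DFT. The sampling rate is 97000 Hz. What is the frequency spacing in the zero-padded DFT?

Original DFT: N = 16, resolution = f_s/N = 97000/16 = 12125/2 Hz
Zero-padded DFT: N = 32, resolution = f_s/N = 97000/32 = 12125/4 Hz
Zero-padding interpolates the spectrum (finer frequency grid)
but does NOT improve the true spectral resolution (ability to resolve close frequencies).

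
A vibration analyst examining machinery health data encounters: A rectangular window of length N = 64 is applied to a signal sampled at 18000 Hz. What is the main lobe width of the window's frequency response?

For a rectangular window of length N,
the main lobe width in frequency is 2*f_s/N.
= 2*18000/64 = 1125/2 Hz
This determines the minimum frequency separation for resolving two sinusoids.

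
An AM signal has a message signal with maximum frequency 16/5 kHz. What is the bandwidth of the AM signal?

In AM (double-sideband), the bandwidth is twice the message frequency.
BW = 2 * f_m = 2 * 16/5 kHz = 32/5 kHz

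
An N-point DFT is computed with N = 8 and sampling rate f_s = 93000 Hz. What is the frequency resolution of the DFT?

DFT frequency resolution = f_s / N
= 93000 / 8 = 11625 Hz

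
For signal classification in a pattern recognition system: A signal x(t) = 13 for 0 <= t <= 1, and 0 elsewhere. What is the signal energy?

Energy = integral of |x(t)|^2 dt over the signal duration
= 13^2 * 1 = 169 * 1 = 169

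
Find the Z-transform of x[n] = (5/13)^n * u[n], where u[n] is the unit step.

The Z-transform of a^n * u[n] is z/(z-a) for |z| > |a|.
Here a = 5/13, so X(z) = z/(z - (5/13)) = 13z/(13z - 5)
ROC: |z| > 5/13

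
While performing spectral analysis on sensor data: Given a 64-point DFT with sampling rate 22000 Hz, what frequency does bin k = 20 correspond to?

The frequency of DFT bin k is: f_k = k * f_s / N
f_20 = 20 * 22000 / 64 = 6875 Hz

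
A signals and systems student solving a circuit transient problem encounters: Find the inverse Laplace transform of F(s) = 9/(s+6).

Standard pair: k/(s+a) <-> k*e^(-at)*u(t)
With k=9, a=6: f(t) = 9*e^(-6t)*u(t)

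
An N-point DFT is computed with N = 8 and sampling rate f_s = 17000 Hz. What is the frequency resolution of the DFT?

DFT frequency resolution = f_s / N
= 17000 / 8 = 2125 Hz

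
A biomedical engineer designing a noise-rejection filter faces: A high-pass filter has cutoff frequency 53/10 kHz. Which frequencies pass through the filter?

A high-pass filter passes all frequencies above the cutoff frequency 53/10 kHz and attenuates lower frequencies.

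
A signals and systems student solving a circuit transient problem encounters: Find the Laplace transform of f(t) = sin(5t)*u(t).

Standard pair: sin(wt)*u(t) <-> w/(s^2+w^2)
With w = 5: L{sin(5t)*u(t)} = 5/(s^2+25)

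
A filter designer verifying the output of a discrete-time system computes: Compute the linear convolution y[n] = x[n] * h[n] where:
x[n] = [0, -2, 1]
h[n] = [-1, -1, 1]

y[n] = sum_k x[k]*h[n-k]. Output length = len(x) + len(h) - 1 = 3 + 3 - 1 = 5.
y[0] = 0*-1 = 0
y[1] = -2*-1 + 0*-1 = 2
y[2] = 1*-1 + -2*-1 + 0*1 = 1
y[3] = 1*-1 + -2*1 = -3
y[4] = 1*1 = 1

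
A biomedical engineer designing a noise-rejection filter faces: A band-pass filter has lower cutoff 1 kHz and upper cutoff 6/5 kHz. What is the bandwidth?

Bandwidth = f_high - f_low
= 6/5 kHz - 1 kHz = 1/5 kHz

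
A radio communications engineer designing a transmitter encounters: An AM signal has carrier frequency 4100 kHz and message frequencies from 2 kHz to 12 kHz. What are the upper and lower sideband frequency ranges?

Upper sideband (USB) = fc + [fm_low, fm_high] = 4100 + [2, 12] = [4102, 4112] kHz
Lower sideband (LSB) = fc - [fm_high, fm_low] = 4100 - [12, 2] = [4088, 4098] kHz
Total occupied spectrum: 4088 kHz to 4112 kHz (plus carrier at 4100 kHz)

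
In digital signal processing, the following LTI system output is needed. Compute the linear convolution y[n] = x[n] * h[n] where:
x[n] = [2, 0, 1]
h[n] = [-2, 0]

y[n] = sum_k x[k]*h[n-k]. Output length = len(x) + len(h) - 1 = 3 + 2 - 1 = 4.
y[0] = 2*-2 = -4
y[1] = 0*-2 + 2*0 = 0
y[2] = 1*-2 + 0*0 = -2
y[3] = 1*0 = 0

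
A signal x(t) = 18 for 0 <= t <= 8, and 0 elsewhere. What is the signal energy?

Energy = integral of |x(t)|^2 dt over the signal duration
= 18^2 * 8 = 324 * 8 = 2592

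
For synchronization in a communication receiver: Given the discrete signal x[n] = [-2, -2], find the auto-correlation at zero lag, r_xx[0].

The auto-correlation at zero lag r_xx[0] equals the signal energy.
r_xx[0] = sum of x[n]^2 = (-2)^2 + (-2)^2
= 4 + 4 = 8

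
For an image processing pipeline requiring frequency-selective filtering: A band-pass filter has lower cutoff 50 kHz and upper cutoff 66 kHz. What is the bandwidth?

Bandwidth = f_high - f_low
= 66 kHz - 50 kHz = 16 kHz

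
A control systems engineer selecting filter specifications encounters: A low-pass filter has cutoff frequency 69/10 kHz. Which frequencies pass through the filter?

A low-pass filter passes all frequencies below the cutoff frequency 69/10 kHz and attenuates higher frequencies.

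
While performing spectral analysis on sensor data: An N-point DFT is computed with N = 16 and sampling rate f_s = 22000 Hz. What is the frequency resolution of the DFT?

DFT frequency resolution = f_s / N
= 22000 / 16 = 1375 Hz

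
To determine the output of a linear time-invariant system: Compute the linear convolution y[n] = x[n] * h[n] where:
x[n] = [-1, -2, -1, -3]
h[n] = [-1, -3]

y[n] = sum_k x[k]*h[n-k]. Output length = len(x) + len(h) - 1 = 4 + 2 - 1 = 5.
y[0] = -1*-1 = 1
y[1] = -2*-1 + -1*-3 = 5
y[2] = -1*-1 + -2*-3 = 7
y[3] = -3*-1 + -1*-3 = 6
y[4] = -3*-3 = 9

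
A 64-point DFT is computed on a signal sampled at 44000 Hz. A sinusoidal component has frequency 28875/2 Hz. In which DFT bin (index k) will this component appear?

DFT frequency resolution = f_s/N = 44000/64 = 1375/2 Hz
Bin index k = f_signal / resolution = 28875/2 / 1375/2 = 21
The signal frequency 28875/2 Hz falls in DFT bin k = 21.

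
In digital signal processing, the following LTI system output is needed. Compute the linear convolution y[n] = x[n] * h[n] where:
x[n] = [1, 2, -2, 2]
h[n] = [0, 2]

y[n] = sum_k x[k]*h[n-k]. Output length = len(x) + len(h) - 1 = 4 + 2 - 1 = 5.
y[0] = 1*0 = 0
y[1] = 2*0 + 1*2 = 2
y[2] = -2*0 + 2*2 = 4
y[3] = 2*0 + -2*2 = -4
y[4] = 2*2 = 4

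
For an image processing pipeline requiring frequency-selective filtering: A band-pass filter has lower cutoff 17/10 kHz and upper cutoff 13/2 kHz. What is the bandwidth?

Bandwidth = f_high - f_low
= 13/2 kHz - 17/10 kHz = 24/5 kHz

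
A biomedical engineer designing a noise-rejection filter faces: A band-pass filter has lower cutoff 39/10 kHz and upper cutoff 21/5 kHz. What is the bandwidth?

Bandwidth = f_high - f_low
= 21/5 kHz - 39/10 kHz = 3/10 kHz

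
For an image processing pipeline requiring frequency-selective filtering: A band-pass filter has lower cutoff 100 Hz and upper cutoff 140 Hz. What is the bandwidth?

Bandwidth = f_high - f_low
= 140 Hz - 100 Hz = 40 Hz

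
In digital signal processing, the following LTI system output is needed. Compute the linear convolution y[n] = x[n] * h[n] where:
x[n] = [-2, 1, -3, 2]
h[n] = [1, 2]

y[n] = sum_k x[k]*h[n-k]. Output length = len(x) + len(h) - 1 = 4 + 2 - 1 = 5.
y[0] = -2*1 = -2
y[1] = 1*1 + -2*2 = -3
y[2] = -3*1 + 1*2 = -1
y[3] = 2*1 + -3*2 = -4
y[4] = 2*2 = 4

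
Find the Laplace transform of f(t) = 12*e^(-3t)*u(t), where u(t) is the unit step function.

Standard Laplace transform pair:
e^(-at)*u(t) <-> 1/(s+a)
With a = 3: L{12*e^(-3t)*u(t)} = 12/(s+3), ROC: Re(s) > -3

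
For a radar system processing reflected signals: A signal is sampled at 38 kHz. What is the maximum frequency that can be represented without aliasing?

The maximum frequency that can be represented without aliasing
is the Nyquist frequency: f_max = f_s / 2 = 38 kHz / 2 = 19 kHz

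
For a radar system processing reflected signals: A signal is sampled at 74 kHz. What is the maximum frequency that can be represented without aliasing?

The maximum frequency that can be represented without aliasing
is the Nyquist frequency: f_max = f_s / 2 = 74 kHz / 2 = 37 kHz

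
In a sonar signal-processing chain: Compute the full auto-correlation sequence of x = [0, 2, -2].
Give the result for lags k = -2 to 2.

r_xx[k] = sum_m x[m]*x[m+k], indexed from 0, for k = -2 to 2:
  r_xx[-2] = x[2]*x[0] = 0
  r_xx[-1] = x[1]*x[0] + x[2]*x[1] = -4
  r_xx[0] = x[0]*x[0] + x[1]*x[1] + x[2]*x[2] = 8
  r_xx[1] = x[0]*x[1] + x[1]*x[2] = -4
  r_xx[2] = x[0]*x[2] = 0
r_xx = [0, -4, 8, -4, 0]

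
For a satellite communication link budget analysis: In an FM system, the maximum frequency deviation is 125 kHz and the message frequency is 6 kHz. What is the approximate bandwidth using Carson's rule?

Carson's rule: BW = 2*(delta_f + f_m)
= 2*(125 + 6) kHz = 262 kHz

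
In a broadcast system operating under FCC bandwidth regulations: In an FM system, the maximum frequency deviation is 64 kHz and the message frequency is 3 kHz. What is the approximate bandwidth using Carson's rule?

Carson's rule: BW = 2*(delta_f + f_m)
= 2*(64 + 3) kHz = 134 kHz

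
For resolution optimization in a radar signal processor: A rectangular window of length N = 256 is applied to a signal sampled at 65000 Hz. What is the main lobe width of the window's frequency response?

For a rectangular window of length N,
the main lobe width in frequency is 2*f_s/N.
= 2*65000/256 = 8125/16 Hz
This determines the minimum frequency separation for resolving two sinusoids.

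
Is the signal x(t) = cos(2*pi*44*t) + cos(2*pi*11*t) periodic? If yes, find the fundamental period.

f1 = 44 Hz, f2 = 11 Hz
Period T1 = 1/44, T2 = 1/11
Ratio T1/T2 = 11/44, which is rational.
The signal is periodic with fundamental period T = 1/GCD(44,11) = 1/11 s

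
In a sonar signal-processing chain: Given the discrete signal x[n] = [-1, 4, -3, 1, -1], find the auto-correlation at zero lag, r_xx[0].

The auto-correlation at zero lag r_xx[0] equals the signal energy.
r_xx[0] = sum of x[n]^2 = (-1)^2 + 4^2 + (-3)^2 + 1^2 + (-1)^2
= 1 + 16 + 9 + 1 + 1 = 28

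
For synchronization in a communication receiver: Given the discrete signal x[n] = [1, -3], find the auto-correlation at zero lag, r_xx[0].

The auto-correlation at zero lag r_xx[0] equals the signal energy.
r_xx[0] = sum of x[n]^2 = 1^2 + (-3)^2
= 1 + 9 = 10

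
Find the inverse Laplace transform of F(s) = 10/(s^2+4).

Standard pair: w/(s^2+w^2) <-> sin(wt)*u(t)
Recognize w^2 = 4, so w = 2; numerator 10 = 5*2.
f(t) = 5*sin(2t)*u(t)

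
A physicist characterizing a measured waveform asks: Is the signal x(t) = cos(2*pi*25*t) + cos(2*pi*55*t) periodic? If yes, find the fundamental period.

f1 = 25 Hz, f2 = 55 Hz
Period T1 = 1/25, T2 = 1/55
Ratio T1/T2 = 55/25, which is rational.
The signal is periodic with fundamental period T = 1/GCD(25,55) = 1/5 s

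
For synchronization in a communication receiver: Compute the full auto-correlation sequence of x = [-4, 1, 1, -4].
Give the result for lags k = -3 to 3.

r_xx[k] = sum_m x[m]*x[m+k], indexed from 0, for k = -3 to 3:
  r_xx[-3] = x[3]*x[0] = 16
  r_xx[-2] = x[2]*x[0] + x[3]*x[1] = -8
  r_xx[-1] = x[1]*x[0] + x[2]*x[1] + x[3]*x[2] = -7
  r_xx[0] = x[0]*x[0] + x[1]*x[1] + x[2]*x[2] + x[3]*x[3] = 34
  r_xx[1] = x[0]*x[1] + x[1]*x[2] + x[2]*x[3] = -7
  r_xx[2] = x[0]*x[2] + x[1]*x[3] = -8
  r_xx[3] = x[0]*x[3] = 16
r_xx = [16, -8, -7, 34, -7, -8, 16]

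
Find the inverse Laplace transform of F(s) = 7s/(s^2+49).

Standard pair: s/(s^2+w^2) <-> cos(wt)*u(t)
With k=7, w=7: f(t) = 7*cos(7t)*u(t)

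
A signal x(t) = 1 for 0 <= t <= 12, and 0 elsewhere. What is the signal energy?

Energy = integral of |x(t)|^2 dt over the signal duration
= 1^2 * 12 = 1 * 12 = 12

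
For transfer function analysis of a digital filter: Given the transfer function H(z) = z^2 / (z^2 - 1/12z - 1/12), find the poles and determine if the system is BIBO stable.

Poles are roots of the denominator: z^2 - 1/12z - 1/12 = 0.
Quadratic formula: z = [-(-1/12) +/- sqrt((-1/12)^2 - 4*(-1/12))] / 2
Discriminant = 1/144 + 1/3 = 49/144; sqrt = 7/12.
z = (1/12 +/- 7/12) / 2 => z = 1/3 or z = -1/4.
|p1| = 1/3, |p2| = 1/4.
For BIBO stability, all poles must lie inside the unit circle (|p| < 1).
System is STABLE since both |p| < 1.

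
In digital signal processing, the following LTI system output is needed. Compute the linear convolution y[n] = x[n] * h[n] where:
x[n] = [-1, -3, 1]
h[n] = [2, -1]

y[n] = sum_k x[k]*h[n-k]. Output length = len(x) + len(h) - 1 = 3 + 2 - 1 = 4.
y[0] = -1*2 = -2
y[1] = -3*2 + -1*-1 = -5
y[2] = 1*2 + -3*-1 = 5
y[3] = 1*-1 = -1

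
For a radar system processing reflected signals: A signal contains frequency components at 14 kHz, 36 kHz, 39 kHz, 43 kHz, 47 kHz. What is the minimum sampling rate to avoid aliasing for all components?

The highest frequency component is f_max = 47 kHz.
Nyquist rate = 2 * f_max = 2 * 47 kHz = 94 kHz.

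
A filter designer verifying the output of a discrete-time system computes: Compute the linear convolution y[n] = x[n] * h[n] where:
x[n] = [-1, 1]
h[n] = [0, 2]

y[n] = sum_k x[k]*h[n-k]. Output length = len(x) + len(h) - 1 = 2 + 2 - 1 = 3.
y[0] = -1*0 = 0
y[1] = 1*0 + -1*2 = -2
y[2] = 1*2 = 2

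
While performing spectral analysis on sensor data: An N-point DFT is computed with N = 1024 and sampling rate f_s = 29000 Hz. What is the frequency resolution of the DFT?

DFT frequency resolution = f_s / N
= 29000 / 1024 = 3625/128 Hz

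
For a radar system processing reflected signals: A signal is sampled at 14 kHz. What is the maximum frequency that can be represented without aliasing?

The maximum frequency that can be represented without aliasing
is the Nyquist frequency: f_max = f_s / 2 = 14 kHz / 2 = 7 kHz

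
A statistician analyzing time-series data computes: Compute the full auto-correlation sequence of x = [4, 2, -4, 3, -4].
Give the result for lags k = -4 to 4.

r_xx[k] = sum_m x[m]*x[m+k], indexed from 0, for k = -4 to 4:
  r_xx[-4] = x[4]*x[0] = -16
  r_xx[-3] = x[3]*x[0] + x[4]*x[1] = 4
  r_xx[-2] = x[2]*x[0] + x[3]*x[1] + x[4]*x[2] = 6
  r_xx[-1] = x[1]*x[0] + x[2]*x[1] + x[3]*x[2] + x[4]*x[3] = -24
  r_xx[0] = x[0]*x[0] + x[1]*x[1] + x[2]*x[2] + x[3]*x[3] + x[4]*x[4] = 61
  r_xx[1] = x[0]*x[1] + x[1]*x[2] + x[2]*x[3] + x[3]*x[4] = -24
  r_xx[2] = x[0]*x[2] + x[1]*x[3] + x[2]*x[4] = 6
  r_xx[3] = x[0]*x[3] + x[1]*x[4] = 4
  r_xx[4] = x[0]*x[4] = -16
r_xx = [-16, 4, 6, -24, 61, -24, 6, 4, -16]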